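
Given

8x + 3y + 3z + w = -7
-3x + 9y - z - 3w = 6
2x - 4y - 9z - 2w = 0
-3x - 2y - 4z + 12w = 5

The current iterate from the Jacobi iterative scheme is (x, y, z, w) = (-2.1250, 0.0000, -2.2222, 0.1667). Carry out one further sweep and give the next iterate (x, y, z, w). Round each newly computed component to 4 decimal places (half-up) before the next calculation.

(-0.0625, -0.2330, -0.5093, -0.8553)

One sweep:
  x = (-7 - (3)·0.0000 - (3)·-2.2222 - (1)·0.1667) / (8) = -0.0625
  y = (6 - (-3)·-2.1250 - (-1)·-2.2222 - (-3)·0.1667) / (9) = -0.2330
  z = (0 - (2)·-2.1250 - (-4)·0.0000 - (-2)·0.1667) / (-9) = -0.5093
  w = (5 - (-3)·-2.1250 - (-2)·0.0000 - (-4)·-2.2222) / (12) = -0.8553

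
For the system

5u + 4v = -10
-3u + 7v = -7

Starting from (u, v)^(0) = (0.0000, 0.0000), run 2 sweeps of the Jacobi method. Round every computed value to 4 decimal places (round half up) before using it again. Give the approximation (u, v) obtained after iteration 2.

(-1.2000, -1.8571)

Iteration 1:
  u = (-10 - (4)·0.0000) / (5) = -2.0000
  v = (-7 - (-3)·0.0000) / (7) = -1.0000
Iteration 2:
  u = (-10 - (4)·-1.0000) / (5) = -1.2000
  v = (-7 - (-3)·-2.0000) / (7) = -1.8571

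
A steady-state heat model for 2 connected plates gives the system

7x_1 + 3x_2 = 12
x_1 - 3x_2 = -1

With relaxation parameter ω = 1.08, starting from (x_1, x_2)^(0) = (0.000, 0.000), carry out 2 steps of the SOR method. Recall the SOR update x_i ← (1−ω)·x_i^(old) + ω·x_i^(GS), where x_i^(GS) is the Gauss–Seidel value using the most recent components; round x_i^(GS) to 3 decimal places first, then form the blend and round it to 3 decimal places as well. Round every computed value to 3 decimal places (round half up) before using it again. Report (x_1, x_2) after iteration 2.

Iteration 1:
  x_1: GS value = (12 - (3)·0.000) / (7) = 1.714;  x_1 ← (1−ω)·0.000 + ω·1.714 = 1.851
  x_2: GS value = (-1 - (1)·1.851) / (-3) = 0.950;  x_2 ← (1−ω)·0.000 + ω·0.950 = 1.026
Iteration 2:
  x_1: GS value = (12 - (3)·1.026) / (7) = 1.275;  x_1 ← (1−ω)·1.851 + ω·1.275 = 1.229
  x_2: GS value = (-1 - (1)·1.229) / (-3) = 0.743;  x_2 ← (1−ω)·1.026 + ω·0.743 = 0.720

(1.229, 0.720)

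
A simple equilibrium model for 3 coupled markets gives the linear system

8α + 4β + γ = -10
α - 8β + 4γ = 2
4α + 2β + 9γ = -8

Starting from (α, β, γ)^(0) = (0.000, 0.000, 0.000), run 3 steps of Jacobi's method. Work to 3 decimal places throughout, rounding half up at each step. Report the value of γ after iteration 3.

Iteration 1:
  α = (-10 - (4)·0.000 - (1)·0.000) / (8) = -1.250
  β = (2 - (1)·0.000 - (4)·0.000) / (-8) = -0.250
  γ = (-8 - (4)·0.000 - (2)·0.000) / (9) = -0.889
Iteration 2:
  α = (-10 - (4)·-0.250 - (1)·-0.889) / (8) = -1.014
  β = (2 - (1)·-1.250 - (4)·-0.889) / (-8) = -0.851
  γ = (-8 - (4)·-1.250 - (2)·-0.250) / (9) = -0.278
Iteration 3:
  α = (-10 - (4)·-0.851 - (1)·-0.278) / (8) = -0.790
  β = (2 - (1)·-1.014 - (4)·-0.278) / (-8) = -0.516
  γ = (-8 - (4)·-1.014 - (2)·-0.851) / (9) = -0.249

-0.249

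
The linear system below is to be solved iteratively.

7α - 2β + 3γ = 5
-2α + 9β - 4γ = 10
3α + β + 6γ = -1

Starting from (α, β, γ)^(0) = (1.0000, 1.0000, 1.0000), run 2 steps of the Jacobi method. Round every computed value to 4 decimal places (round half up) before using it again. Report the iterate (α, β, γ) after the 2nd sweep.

(1.5794, 0.8677, -0.7487)

Iteration 1:
  α = (5 - (-2)·1.0000 - (3)·1.0000) / (7) = 0.5714
  β = (10 - (-2)·1.0000 - (-4)·1.0000) / (9) = 1.7778
  γ = (-1 - (3)·1.0000 - (1)·1.0000) / (6) = -0.8333
Iteration 2:
  α = (5 - (-2)·1.7778 - (3)·-0.8333) / (7) = 1.5794
  β = (10 - (-2)·0.5714 - (-4)·-0.8333) / (9) = 0.8677
  γ = (-1 - (3)·0.5714 - (1)·1.7778) / (6) = -0.7487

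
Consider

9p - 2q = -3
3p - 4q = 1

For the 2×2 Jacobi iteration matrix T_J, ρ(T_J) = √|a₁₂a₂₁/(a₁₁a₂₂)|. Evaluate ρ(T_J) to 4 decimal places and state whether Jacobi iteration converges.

0.4082

a₁₂a₂₁/(a₁₁a₂₂) = (-2)·(3) / ((9)·(-4)) = 0.166667
ρ = √|0.166667| = √0.166667 = 0.4082
ρ < 1, so Jacobi converges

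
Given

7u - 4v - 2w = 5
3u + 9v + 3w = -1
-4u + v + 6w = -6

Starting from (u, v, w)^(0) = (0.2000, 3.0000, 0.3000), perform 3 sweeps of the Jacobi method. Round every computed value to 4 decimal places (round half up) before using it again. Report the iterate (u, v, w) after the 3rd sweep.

Iteration 1:
  u = (5 - (-4)·3.0000 - (-2)·0.3000) / (7) = 2.5143
  v = (-1 - (3)·0.2000 - (3)·0.3000) / (9) = -0.2778
  w = (-6 - (-4)·0.2000 - (1)·3.0000) / (6) = -1.3667
Iteration 2:
  u = (5 - (-4)·-0.2778 - (-2)·-1.3667) / (7) = 0.1651
  v = (-1 - (3)·2.5143 - (3)·-1.3667) / (9) = -0.4936
  w = (-6 - (-4)·2.5143 - (1)·-0.2778) / (6) = 0.7225
Iteration 3:
  u = (5 - (-4)·-0.4936 - (-2)·0.7225) / (7) = 0.6387
  v = (-1 - (3)·0.1651 - (3)·0.7225) / (9) = -0.4070
  w = (-6 - (-4)·0.1651 - (1)·-0.4936) / (6) = -0.8077

(0.6387, -0.4070, -0.8077)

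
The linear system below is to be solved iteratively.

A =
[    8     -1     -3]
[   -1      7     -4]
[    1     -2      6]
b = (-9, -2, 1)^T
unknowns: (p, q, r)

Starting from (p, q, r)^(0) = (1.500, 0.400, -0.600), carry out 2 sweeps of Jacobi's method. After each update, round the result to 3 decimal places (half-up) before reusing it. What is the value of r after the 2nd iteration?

0.245

Iteration 1:
  p = (-9 - (-1)·0.400 - (-3)·-0.600) / (8) = -1.300
  q = (-2 - (-1)·1.500 - (-4)·-0.600) / (7) = -0.414
  r = (1 - (1)·1.500 - (-2)·0.400) / (6) = 0.050
Iteration 2:
  p = (-9 - (-1)·-0.414 - (-3)·0.050) / (8) = -1.158
  q = (-2 - (-1)·-1.300 - (-4)·0.050) / (7) = -0.443
  r = (1 - (1)·-1.300 - (-2)·-0.414) / (6) = 0.245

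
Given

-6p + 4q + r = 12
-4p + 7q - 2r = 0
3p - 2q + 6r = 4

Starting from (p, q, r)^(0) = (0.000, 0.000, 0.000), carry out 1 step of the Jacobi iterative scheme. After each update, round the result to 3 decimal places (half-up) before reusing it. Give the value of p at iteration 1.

-2.000

Iteration 1:
  p = (12 - (4)·0.000 - (1)·0.000) / (-6) = -2.000
  q = (0 - (-4)·0.000 - (-2)·0.000) / (7) = 0.000
  r = (4 - (3)·0.000 - (-2)·0.000) / (6) = 0.667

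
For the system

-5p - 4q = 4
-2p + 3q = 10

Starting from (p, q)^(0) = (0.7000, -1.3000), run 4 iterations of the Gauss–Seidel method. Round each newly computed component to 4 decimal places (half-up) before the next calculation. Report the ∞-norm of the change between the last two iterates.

1.0907

Iteration 1:
  p = (4 - (-4)·-1.3000) / (-5) = 0.2400
  q = (10 - (-2)·0.2400) / (3) = 3.4933
Iteration 2:
  p = (4 - (-4)·3.4933) / (-5) = -3.5946
  q = (10 - (-2)·-3.5946) / (3) = 0.9369
Iteration 3:
  p = (4 - (-4)·0.9369) / (-5) = -1.5495
  q = (10 - (-2)·-1.5495) / (3) = 2.3003
Iteration 4:
  p = (4 - (-4)·2.3003) / (-5) = -2.6402
  q = (10 - (-2)·-2.6402) / (3) = 1.5732
Change: (-1.0907, -0.7271) → max |·| = 1.0907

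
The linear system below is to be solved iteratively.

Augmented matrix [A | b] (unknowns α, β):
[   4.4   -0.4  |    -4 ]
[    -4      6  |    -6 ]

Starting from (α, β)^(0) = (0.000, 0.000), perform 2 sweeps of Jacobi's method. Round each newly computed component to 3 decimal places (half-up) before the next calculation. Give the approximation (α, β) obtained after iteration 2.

(-1.000, -1.606)

Iteration 1:
  α = (-4 - (-0.4)·0.000) / (4.4) = -0.909
  β = (-6 - (-4)·0.000) / (6) = -1.000
Iteration 2:
  α = (-4 - (-0.4)·-1.000) / (4.4) = -1.000
  β = (-6 - (-4)·-0.909) / (6) = -1.606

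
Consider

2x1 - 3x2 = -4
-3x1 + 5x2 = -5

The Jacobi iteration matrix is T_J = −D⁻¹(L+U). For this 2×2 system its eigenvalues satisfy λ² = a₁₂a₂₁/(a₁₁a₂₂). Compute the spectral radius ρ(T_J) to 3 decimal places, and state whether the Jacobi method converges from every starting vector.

0.949

a₁₂a₂₁/(a₁₁a₂₂) = (-3)·(-3) / ((2)·(5)) = 0.900000
ρ = √|0.900000| = √0.900000 = 0.949
ρ < 1, so Jacobi converges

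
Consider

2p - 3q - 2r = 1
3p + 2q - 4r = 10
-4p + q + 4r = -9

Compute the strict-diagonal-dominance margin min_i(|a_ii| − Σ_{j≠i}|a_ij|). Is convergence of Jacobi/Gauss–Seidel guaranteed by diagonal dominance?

row 1: |2| − (3+2) = -3
row 2: |2| − (3+4) = -5
row 3: |4| − (4+1) = -1
minimum over rows = -5 → not strictly diagonally dominant

-5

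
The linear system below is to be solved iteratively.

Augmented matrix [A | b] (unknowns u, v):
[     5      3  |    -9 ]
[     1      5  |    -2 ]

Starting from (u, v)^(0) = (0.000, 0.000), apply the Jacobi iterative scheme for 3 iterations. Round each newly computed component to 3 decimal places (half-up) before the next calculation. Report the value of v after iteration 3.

Iteration 1:
  u = (-9 - (3)·0.000) / (5) = -1.800
  v = (-2 - (1)·0.000) / (5) = -0.400
Iteration 2:
  u = (-9 - (3)·-0.400) / (5) = -1.560
  v = (-2 - (1)·-1.800) / (5) = -0.040
Iteration 3:
  u = (-9 - (3)·-0.040) / (5) = -1.776
  v = (-2 - (1)·-1.560) / (5) = -0.088

-0.088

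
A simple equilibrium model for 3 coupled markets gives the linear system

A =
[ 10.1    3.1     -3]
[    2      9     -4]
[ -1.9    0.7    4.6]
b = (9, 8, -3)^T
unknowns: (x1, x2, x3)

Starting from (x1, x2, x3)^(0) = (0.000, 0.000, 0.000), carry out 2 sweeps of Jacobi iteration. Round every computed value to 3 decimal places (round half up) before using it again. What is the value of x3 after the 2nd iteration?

-0.419

Iteration 1:
  x1 = (9 - (3.1)·0.000 - (-3)·0.000) / (10.1) = 0.891
  x2 = (8 - (2)·0.000 - (-4)·0.000) / (9) = 0.889
  x3 = (-3 - (-1.9)·0.000 - (0.7)·0.000) / (4.6) = -0.652
Iteration 2:
  x1 = (9 - (3.1)·0.889 - (-3)·-0.652) / (10.1) = 0.425
  x2 = (8 - (2)·0.891 - (-4)·-0.652) / (9) = 0.401
  x3 = (-3 - (-1.9)·0.891 - (0.7)·0.889) / (4.6) = -0.419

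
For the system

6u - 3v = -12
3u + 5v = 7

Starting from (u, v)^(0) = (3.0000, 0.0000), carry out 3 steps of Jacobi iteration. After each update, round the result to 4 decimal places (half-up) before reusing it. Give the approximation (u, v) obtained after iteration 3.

(-0.7000, 2.7200)

Iteration 1:
  u = (-12 - (-3)·0.0000) / (6) = -2.0000
  v = (7 - (3)·3.0000) / (5) = -0.4000
Iteration 2:
  u = (-12 - (-3)·-0.4000) / (6) = -2.2000
  v = (7 - (3)·-2.0000) / (5) = 2.6000
Iteration 3:
  u = (-12 - (-3)·2.6000) / (6) = -0.7000
  v = (7 - (3)·-2.2000) / (5) = 2.7200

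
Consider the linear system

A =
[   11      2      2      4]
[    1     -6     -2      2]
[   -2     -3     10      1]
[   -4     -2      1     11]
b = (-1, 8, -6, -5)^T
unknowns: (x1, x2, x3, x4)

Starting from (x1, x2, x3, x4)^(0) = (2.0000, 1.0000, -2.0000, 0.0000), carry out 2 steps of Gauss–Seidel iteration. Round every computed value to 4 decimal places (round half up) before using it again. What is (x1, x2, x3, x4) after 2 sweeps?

(0.3395, -1.1741, -0.8374, -0.4684)

Iteration 1:
  x1 = (-1 - (2)·1.0000 - (2)·-2.0000 - (4)·0.0000) / (11) = 0.0909
  x2 = (8 - (1)·0.0909 - (-2)·-2.0000 - (2)·0.0000) / (-6) = -0.6515
  x3 = (-6 - (-2)·0.0909 - (-3)·-0.6515 - (1)·0.0000) / (10) = -0.7773
  x4 = (-5 - (-4)·0.0909 - (-2)·-0.6515 - (1)·-0.7773) / (11) = -0.4693
Iteration 2:
  x1 = (-1 - (2)·-0.6515 - (2)·-0.7773 - (4)·-0.4693) / (11) = 0.3395
  x2 = (8 - (1)·0.3395 - (-2)·-0.7773 - (2)·-0.4693) / (-6) = -1.1741
  x3 = (-6 - (-2)·0.3395 - (-3)·-1.1741 - (1)·-0.4693) / (10) = -0.8374
  x4 = (-5 - (-4)·0.3395 - (-2)·-1.1741 - (1)·-0.8374) / (11) = -0.4684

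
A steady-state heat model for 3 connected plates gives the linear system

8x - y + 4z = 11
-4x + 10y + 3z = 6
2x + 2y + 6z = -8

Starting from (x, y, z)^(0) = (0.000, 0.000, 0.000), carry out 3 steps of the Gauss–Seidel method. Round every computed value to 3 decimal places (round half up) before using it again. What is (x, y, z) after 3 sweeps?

(3.145, 2.748, -3.298)

Iteration 1:
  x = (11 - (-1)·0.000 - (4)·0.000) / (8) = 1.375
  y = (6 - (-4)·1.375 - (3)·0.000) / (10) = 1.150
  z = (-8 - (2)·1.375 - (2)·1.150) / (6) = -2.175
Iteration 2:
  x = (11 - (-1)·1.150 - (4)·-2.175) / (8) = 2.606
  y = (6 - (-4)·2.606 - (3)·-2.175) / (10) = 2.295
  z = (-8 - (2)·2.606 - (2)·2.295) / (6) = -2.967
Iteration 3:
  x = (11 - (-1)·2.295 - (4)·-2.967) / (8) = 3.145
  y = (6 - (-4)·3.145 - (3)·-2.967) / (10) = 2.748
  z = (-8 - (2)·3.145 - (2)·2.748) / (6) = -3.298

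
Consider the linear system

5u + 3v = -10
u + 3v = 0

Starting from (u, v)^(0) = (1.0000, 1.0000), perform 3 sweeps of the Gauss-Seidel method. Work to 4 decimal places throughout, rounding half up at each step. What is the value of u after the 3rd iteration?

Iteration 1:
  u = (-10 - (3)·1.0000) / (5) = -2.6000
  v = (0 - (1)·-2.6000) / (3) = 0.8667
Iteration 2:
  u = (-10 - (3)·0.8667) / (5) = -2.5200
  v = (0 - (1)·-2.5200) / (3) = 0.8400
Iteration 3:
  u = (-10 - (3)·0.8400) / (5) = -2.5040
  v = (0 - (1)·-2.5040) / (3) = 0.8347

-2.5040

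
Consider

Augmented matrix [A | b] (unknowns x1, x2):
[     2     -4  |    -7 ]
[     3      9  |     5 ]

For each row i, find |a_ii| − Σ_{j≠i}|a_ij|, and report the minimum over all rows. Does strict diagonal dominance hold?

row 1: |2| − (4) = -2
row 2: |9| − (3) = 6
minimum over rows = -2 → not strictly diagonally dominant

-2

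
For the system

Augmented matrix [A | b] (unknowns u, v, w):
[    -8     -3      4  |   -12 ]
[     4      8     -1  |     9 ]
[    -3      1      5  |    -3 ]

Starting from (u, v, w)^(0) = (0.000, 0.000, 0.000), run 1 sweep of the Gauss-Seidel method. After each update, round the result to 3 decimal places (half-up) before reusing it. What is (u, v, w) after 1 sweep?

(1.500, 0.375, 0.225)

Iteration 1:
  u = (-12 - (-3)·0.000 - (4)·0.000) / (-8) = 1.500
  v = (9 - (4)·1.500 - (-1)·0.000) / (8) = 0.375
  w = (-3 - (-3)·1.500 - (1)·0.375) / (5) = 0.225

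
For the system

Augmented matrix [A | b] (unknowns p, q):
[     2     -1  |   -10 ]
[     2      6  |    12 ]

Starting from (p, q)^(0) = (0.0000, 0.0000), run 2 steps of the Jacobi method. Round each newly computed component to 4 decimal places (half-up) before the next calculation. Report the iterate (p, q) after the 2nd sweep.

(-4.0000, 3.6667)

Iteration 1:
  p = (-10 - (-1)·0.0000) / (2) = -5.0000
  q = (12 - (2)·0.0000) / (6) = 2.0000
Iteration 2:
  p = (-10 - (-1)·2.0000) / (2) = -4.0000
  q = (12 - (2)·-5.0000) / (6) = 3.6667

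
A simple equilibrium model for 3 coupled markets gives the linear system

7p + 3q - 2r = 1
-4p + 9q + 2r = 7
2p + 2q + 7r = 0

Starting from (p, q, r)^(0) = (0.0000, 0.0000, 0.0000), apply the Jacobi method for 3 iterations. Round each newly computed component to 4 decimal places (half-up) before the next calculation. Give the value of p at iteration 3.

-0.2929

Iteration 1:
  p = (1 - (3)·0.0000 - (-2)·0.0000) / (7) = 0.1429
  q = (7 - (-4)·0.0000 - (2)·0.0000) / (9) = 0.7778
  r = (0 - (2)·0.0000 - (2)·0.0000) / (7) = 0.0000
Iteration 2:
  p = (1 - (3)·0.7778 - (-2)·0.0000) / (7) = -0.1905
  q = (7 - (-4)·0.1429 - (2)·0.0000) / (9) = 0.8413
  r = (0 - (2)·0.1429 - (2)·0.7778) / (7) = -0.2631
Iteration 3:
  p = (1 - (3)·0.8413 - (-2)·-0.2631) / (7) = -0.2929
  q = (7 - (-4)·-0.1905 - (2)·-0.2631) / (9) = 0.7516
  r = (0 - (2)·-0.1905 - (2)·0.8413) / (7) = -0.1859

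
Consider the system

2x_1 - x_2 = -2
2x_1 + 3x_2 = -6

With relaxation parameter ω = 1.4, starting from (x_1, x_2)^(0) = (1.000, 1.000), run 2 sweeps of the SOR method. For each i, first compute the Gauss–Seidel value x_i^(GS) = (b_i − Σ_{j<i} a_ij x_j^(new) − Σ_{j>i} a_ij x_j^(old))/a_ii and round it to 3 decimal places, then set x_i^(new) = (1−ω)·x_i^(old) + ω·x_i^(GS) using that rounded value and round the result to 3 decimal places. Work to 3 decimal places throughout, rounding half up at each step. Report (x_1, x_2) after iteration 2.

(-2.482, 0.387)

Iteration 1:
  x_1: GS value = (-2 - (-1)·1.000) / (2) = -0.500;  x_1 ← (1−ω)·1.000 + ω·-0.500 = -1.100
  x_2: GS value = (-6 - (2)·-1.100) / (3) = -1.267;  x_2 ← (1−ω)·1.000 + ω·-1.267 = -2.174
Iteration 2:
  x_1: GS value = (-2 - (-1)·-2.174) / (2) = -2.087;  x_1 ← (1−ω)·-1.100 + ω·-2.087 = -2.482
  x_2: GS value = (-6 - (2)·-2.482) / (3) = -0.345;  x_2 ← (1−ω)·-2.174 + ω·-0.345 = 0.387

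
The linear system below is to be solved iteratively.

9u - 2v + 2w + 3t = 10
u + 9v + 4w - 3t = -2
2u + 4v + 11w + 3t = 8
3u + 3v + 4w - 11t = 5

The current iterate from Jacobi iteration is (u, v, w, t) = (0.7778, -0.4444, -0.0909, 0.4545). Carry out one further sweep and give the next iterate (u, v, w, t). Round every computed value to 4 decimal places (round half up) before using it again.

One sweep:
  u = (10 - (-2)·-0.4444 - (2)·-0.0909 - (3)·0.4545) / (9) = 0.8811
  v = (-2 - (1)·0.7778 - (4)·-0.0909 - (-3)·0.4545) / (9) = -0.1167
  w = (8 - (2)·0.7778 - (4)·-0.4444 - (3)·0.4545) / (11) = 0.6235
  t = (5 - (3)·0.7778 - (3)·-0.4444 - (4)·-0.0909) / (-11) = -0.3967

(0.8811, -0.1167, 0.6235, -0.3967)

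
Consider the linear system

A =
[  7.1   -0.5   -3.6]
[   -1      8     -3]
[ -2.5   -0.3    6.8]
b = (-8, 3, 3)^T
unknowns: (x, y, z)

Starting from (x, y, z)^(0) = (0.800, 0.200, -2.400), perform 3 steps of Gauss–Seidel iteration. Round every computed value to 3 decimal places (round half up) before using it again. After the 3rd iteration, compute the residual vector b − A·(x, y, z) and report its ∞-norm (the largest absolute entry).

Iteration 1:
  x = (-8 - (-0.5)·0.200 - (-3.6)·-2.400) / (7.1) = -2.330
  y = (3 - (-1)·-2.330 - (-3)·-2.400) / (8) = -0.816
  z = (3 - (-2.5)·-2.330 - (-0.3)·-0.816) / (6.8) = -0.451
Iteration 2:
  x = (-8 - (-0.5)·-0.816 - (-3.6)·-0.451) / (7.1) = -1.413
  y = (3 - (-1)·-1.413 - (-3)·-0.451) / (8) = 0.029
  z = (3 - (-2.5)·-1.413 - (-0.3)·0.029) / (6.8) = -0.077
Iteration 3:
  x = (-8 - (-0.5)·0.029 - (-3.6)·-0.077) / (7.1) = -1.164
  y = (3 - (-1)·-1.164 - (-3)·-0.077) / (8) = 0.201
  z = (3 - (-2.5)·-1.164 - (-0.3)·0.201) / (6.8) = 0.022
Residual b − A·x = (0.444, 0.294, 0.001); ∞-norm = 0.444

0.444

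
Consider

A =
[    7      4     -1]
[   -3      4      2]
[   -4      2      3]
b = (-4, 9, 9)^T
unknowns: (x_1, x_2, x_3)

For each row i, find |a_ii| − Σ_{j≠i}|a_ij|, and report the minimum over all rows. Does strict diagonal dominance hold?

row 1: |7| − (4+1) = 2
row 2: |4| − (3+2) = -1
row 3: |3| − (4+2) = -3
minimum over rows = -3 → not strictly diagonally dominant

-3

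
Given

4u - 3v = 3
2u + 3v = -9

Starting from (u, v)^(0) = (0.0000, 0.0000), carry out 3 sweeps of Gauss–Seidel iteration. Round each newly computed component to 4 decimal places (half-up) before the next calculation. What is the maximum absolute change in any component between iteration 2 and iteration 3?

1.3125

Iteration 1:
  u = (3 - (-3)·0.0000) / (4) = 0.7500
  v = (-9 - (2)·0.7500) / (3) = -3.5000
Iteration 2:
  u = (3 - (-3)·-3.5000) / (4) = -1.8750
  v = (-9 - (2)·-1.8750) / (3) = -1.7500
Iteration 3:
  u = (3 - (-3)·-1.7500) / (4) = -0.5625
  v = (-9 - (2)·-0.5625) / (3) = -2.6250
Change: (1.3125, -0.8750) → max |·| = 1.3125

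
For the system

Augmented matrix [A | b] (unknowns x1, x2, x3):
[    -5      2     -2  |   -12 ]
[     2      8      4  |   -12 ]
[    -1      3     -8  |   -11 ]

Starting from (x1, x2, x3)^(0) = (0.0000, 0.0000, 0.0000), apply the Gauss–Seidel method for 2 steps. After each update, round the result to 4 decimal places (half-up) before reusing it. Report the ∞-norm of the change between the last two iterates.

Iteration 1:
  x1 = (-12 - (2)·0.0000 - (-2)·0.0000) / (-5) = 2.4000
  x2 = (-12 - (2)·2.4000 - (4)·0.0000) / (8) = -2.1000
  x3 = (-11 - (-1)·2.4000 - (3)·-2.1000) / (-8) = 0.2875
Iteration 2:
  x1 = (-12 - (2)·-2.1000 - (-2)·0.2875) / (-5) = 1.4450
  x2 = (-12 - (2)·1.4450 - (4)·0.2875) / (8) = -2.0050
  x3 = (-11 - (-1)·1.4450 - (3)·-2.0050) / (-8) = 0.4425
Change: (-0.9550, 0.0950, 0.1550) → max |·| = 0.9550

0.9550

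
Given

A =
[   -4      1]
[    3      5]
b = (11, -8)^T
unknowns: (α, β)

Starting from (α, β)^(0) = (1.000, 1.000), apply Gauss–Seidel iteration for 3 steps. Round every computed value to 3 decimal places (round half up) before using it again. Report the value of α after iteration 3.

-2.734

Iteration 1:
  α = (11 - (1)·1.000) / (-4) = -2.500
  β = (-8 - (3)·-2.500) / (5) = -0.100
Iteration 2:
  α = (11 - (1)·-0.100) / (-4) = -2.775
  β = (-8 - (3)·-2.775) / (5) = 0.065
Iteration 3:
  α = (11 - (1)·0.065) / (-4) = -2.734
  β = (-8 - (3)·-2.734) / (5) = 0.040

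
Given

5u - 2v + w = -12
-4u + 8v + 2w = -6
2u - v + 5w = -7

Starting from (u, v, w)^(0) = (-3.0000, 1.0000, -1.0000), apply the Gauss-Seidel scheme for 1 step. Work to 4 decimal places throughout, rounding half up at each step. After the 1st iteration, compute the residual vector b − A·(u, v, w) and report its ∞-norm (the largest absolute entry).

Iteration 1:
  u = (-12 - (-2)·1.0000 - (1)·-1.0000) / (5) = -1.8000
  v = (-6 - (-4)·-1.8000 - (2)·-1.0000) / (8) = -1.4000
  w = (-7 - (2)·-1.8000 - (-1)·-1.4000) / (5) = -0.9600
Residual b − A·x = (-4.8400, -0.0800, 0.0000); ∞-norm = 4.8400

4.8400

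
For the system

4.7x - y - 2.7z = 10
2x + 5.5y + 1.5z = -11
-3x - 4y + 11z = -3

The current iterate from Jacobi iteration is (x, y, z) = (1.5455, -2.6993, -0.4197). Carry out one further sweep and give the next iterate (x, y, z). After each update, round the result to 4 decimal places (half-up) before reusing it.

(1.3122, -2.4475, -0.8328)

One sweep:
  x = (10 - (-1)·-2.6993 - (-2.7)·-0.4197) / (4.7) = 1.3122
  y = (-11 - (2)·1.5455 - (1.5)·-0.4197) / (5.5) = -2.4475
  z = (-3 - (-3)·1.5455 - (-4)·-2.6993) / (11) = -0.8328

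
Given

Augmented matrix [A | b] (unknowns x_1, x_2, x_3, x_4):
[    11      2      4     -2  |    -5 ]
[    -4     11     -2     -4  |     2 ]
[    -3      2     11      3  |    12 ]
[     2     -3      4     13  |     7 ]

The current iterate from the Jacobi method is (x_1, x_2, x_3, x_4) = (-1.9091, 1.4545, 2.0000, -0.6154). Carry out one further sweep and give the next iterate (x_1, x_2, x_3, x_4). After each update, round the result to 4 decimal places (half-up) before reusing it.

(-1.5582, -0.3725, 0.4736, 0.5524)

One sweep:
  x_1 = (-5 - (2)·1.4545 - (4)·2.0000 - (-2)·-0.6154) / (11) = -1.5582
  x_2 = (2 - (-4)·-1.9091 - (-2)·2.0000 - (-4)·-0.6154) / (11) = -0.3725
  x_3 = (12 - (-3)·-1.9091 - (2)·1.4545 - (3)·-0.6154) / (11) = 0.4736
  x_4 = (7 - (2)·-1.9091 - (-3)·1.4545 - (4)·2.0000) / (13) = 0.5524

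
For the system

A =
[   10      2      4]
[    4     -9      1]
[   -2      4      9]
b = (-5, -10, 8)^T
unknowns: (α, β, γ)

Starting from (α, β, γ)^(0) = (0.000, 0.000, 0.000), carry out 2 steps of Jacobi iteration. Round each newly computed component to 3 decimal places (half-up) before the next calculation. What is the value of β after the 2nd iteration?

0.988

Iteration 1:
  α = (-5 - (2)·0.000 - (4)·0.000) / (10) = -0.500
  β = (-10 - (4)·0.000 - (1)·0.000) / (-9) = 1.111
  γ = (8 - (-2)·0.000 - (4)·0.000) / (9) = 0.889
Iteration 2:
  α = (-5 - (2)·1.111 - (4)·0.889) / (10) = -1.078
  β = (-10 - (4)·-0.500 - (1)·0.889) / (-9) = 0.988
  γ = (8 - (-2)·-0.500 - (4)·1.111) / (9) = 0.284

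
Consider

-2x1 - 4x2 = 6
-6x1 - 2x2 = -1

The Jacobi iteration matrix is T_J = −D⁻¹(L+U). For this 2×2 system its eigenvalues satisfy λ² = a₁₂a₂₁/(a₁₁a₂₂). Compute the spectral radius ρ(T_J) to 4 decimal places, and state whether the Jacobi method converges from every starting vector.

2.4495

a₁₂a₂₁/(a₁₁a₂₂) = (-4)·(-6) / ((-2)·(-2)) = 6.000000
ρ = √|6.000000| = √6.000000 = 2.4495
ρ > 1, so Jacobi diverges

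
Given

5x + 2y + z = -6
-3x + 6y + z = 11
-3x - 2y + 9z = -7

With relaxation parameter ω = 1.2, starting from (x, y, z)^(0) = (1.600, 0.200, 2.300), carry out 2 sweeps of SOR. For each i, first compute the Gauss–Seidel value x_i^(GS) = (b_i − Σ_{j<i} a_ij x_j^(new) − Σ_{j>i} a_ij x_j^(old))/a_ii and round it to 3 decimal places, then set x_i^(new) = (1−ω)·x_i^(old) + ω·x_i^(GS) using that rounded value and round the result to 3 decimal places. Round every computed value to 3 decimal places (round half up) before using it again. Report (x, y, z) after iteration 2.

Iteration 1:
  x: GS value = (-6 - (2)·0.200 - (1)·2.300) / (5) = -1.740;  x ← (1−ω)·1.600 + ω·-1.740 = -2.408
  y: GS value = (11 - (-3)·-2.408 - (1)·2.300) / (6) = 0.246;  y ← (1−ω)·0.200 + ω·0.246 = 0.255
  z: GS value = (-7 - (-3)·-2.408 - (-2)·0.255) / (9) = -1.524;  z ← (1−ω)·2.300 + ω·-1.524 = -2.289
Iteration 2:
  x: GS value = (-6 - (2)·0.255 - (1)·-2.289) / (5) = -0.844;  x ← (1−ω)·-2.408 + ω·-0.844 = -0.531
  y: GS value = (11 - (-3)·-0.531 - (1)·-2.289) / (6) = 1.949;  y ← (1−ω)·0.255 + ω·1.949 = 2.288
  z: GS value = (-7 - (-3)·-0.531 - (-2)·2.288) / (9) = -0.446;  z ← (1−ω)·-2.289 + ω·-0.446 = -0.077

(-0.531, 2.288, -0.077)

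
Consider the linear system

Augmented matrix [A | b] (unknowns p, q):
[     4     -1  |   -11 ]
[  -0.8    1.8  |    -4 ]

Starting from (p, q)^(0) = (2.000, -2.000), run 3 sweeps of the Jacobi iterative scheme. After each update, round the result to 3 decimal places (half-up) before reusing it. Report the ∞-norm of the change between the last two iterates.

0.584

Iteration 1:
  p = (-11 - (-1)·-2.000) / (4) = -3.250
  q = (-4 - (-0.8)·2.000) / (1.8) = -1.333
Iteration 2:
  p = (-11 - (-1)·-1.333) / (4) = -3.083
  q = (-4 - (-0.8)·-3.250) / (1.8) = -3.667
Iteration 3:
  p = (-11 - (-1)·-3.667) / (4) = -3.667
  q = (-4 - (-0.8)·-3.083) / (1.8) = -3.592
Change: (-0.584, 0.075) → max |·| = 0.584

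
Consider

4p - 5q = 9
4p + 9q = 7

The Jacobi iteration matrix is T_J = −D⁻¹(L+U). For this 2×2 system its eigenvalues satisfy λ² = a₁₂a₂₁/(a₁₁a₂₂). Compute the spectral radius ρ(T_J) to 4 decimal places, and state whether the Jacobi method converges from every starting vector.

a₁₂a₂₁/(a₁₁a₂₂) = (-5)·(4) / ((4)·(9)) = -0.555556
ρ = √|-0.555556| = √0.555556 = 0.7454
ρ < 1, so Jacobi converges

0.7454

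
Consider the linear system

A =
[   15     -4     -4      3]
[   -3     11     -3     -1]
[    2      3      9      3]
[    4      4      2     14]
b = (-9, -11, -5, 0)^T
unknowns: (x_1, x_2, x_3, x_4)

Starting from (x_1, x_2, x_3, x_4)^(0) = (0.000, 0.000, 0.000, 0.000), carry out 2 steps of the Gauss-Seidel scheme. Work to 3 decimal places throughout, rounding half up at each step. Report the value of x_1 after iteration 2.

-1.021

Iteration 1:
  x_1 = (-9 - (-4)·0.000 - (-4)·0.000 - (3)·0.000) / (15) = -0.600
  x_2 = (-11 - (-3)·-0.600 - (-3)·0.000 - (-1)·0.000) / (11) = -1.164
  x_3 = (-5 - (2)·-0.600 - (3)·-1.164 - (3)·0.000) / (9) = -0.034
  x_4 = (0 - (4)·-0.600 - (4)·-1.164 - (2)·-0.034) / (14) = 0.509
Iteration 2:
  x_1 = (-9 - (-4)·-1.164 - (-4)·-0.034 - (3)·0.509) / (15) = -1.021
  x_2 = (-11 - (-3)·-1.021 - (-3)·-0.034 - (-1)·0.509) / (11) = -1.241
  x_3 = (-5 - (2)·-1.021 - (3)·-1.241 - (3)·0.509) / (9) = -0.085
  x_4 = (0 - (4)·-1.021 - (4)·-1.241 - (2)·-0.085) / (14) = 0.658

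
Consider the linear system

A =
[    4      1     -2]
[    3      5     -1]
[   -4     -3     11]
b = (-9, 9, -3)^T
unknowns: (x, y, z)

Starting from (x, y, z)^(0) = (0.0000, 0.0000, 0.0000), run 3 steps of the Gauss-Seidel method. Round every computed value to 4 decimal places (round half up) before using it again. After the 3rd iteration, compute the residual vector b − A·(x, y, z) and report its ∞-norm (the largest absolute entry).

Iteration 1:
  x = (-9 - (1)·0.0000 - (-2)·0.0000) / (4) = -2.2500
  y = (9 - (3)·-2.2500 - (-1)·0.0000) / (5) = 3.1500
  z = (-3 - (-4)·-2.2500 - (-3)·3.1500) / (11) = -0.2318
Iteration 2:
  x = (-9 - (1)·3.1500 - (-2)·-0.2318) / (4) = -3.1534
  y = (9 - (3)·-3.1534 - (-1)·-0.2318) / (5) = 3.6457
  z = (-3 - (-4)·-3.1534 - (-3)·3.6457) / (11) = -0.4251
Iteration 3:
  x = (-9 - (1)·3.6457 - (-2)·-0.4251) / (4) = -3.3740
  y = (9 - (3)·-3.3740 - (-1)·-0.4251) / (5) = 3.7394
  z = (-3 - (-4)·-3.3740 - (-3)·3.7394) / (11) = -0.4798
Residual b − A·x = (-0.2030, -0.0548, 0.0000); ∞-norm = 0.2030

0.2030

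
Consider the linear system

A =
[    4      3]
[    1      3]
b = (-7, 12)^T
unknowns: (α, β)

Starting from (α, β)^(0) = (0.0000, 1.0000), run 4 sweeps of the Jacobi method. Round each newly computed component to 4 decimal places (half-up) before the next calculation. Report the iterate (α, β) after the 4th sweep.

Iteration 1:
  α = (-7 - (3)·1.0000) / (4) = -2.5000
  β = (12 - (1)·0.0000) / (3) = 4.0000
Iteration 2:
  α = (-7 - (3)·4.0000) / (4) = -4.7500
  β = (12 - (1)·-2.5000) / (3) = 4.8333
Iteration 3:
  α = (-7 - (3)·4.8333) / (4) = -5.3750
  β = (12 - (1)·-4.7500) / (3) = 5.5833
Iteration 4:
  α = (-7 - (3)·5.5833) / (4) = -5.9375
  β = (12 - (1)·-5.3750) / (3) = 5.7917

(-5.9375, 5.7917)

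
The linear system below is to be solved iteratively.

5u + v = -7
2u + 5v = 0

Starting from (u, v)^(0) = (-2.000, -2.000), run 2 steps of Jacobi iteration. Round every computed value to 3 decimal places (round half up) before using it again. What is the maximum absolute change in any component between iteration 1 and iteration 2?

0.560

Iteration 1:
  u = (-7 - (1)·-2.000) / (5) = -1.000
  v = (0 - (2)·-2.000) / (5) = 0.800
Iteration 2:
  u = (-7 - (1)·0.800) / (5) = -1.560
  v = (0 - (2)·-1.000) / (5) = 0.400
Change: (-0.560, -0.400) → max |·| = 0.560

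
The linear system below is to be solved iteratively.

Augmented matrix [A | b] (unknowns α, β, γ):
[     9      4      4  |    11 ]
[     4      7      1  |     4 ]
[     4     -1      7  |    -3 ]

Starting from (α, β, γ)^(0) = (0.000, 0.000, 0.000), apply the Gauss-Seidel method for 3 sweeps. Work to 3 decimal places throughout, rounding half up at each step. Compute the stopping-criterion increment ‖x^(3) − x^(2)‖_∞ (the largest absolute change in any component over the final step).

Iteration 1:
  α = (11 - (4)·0.000 - (4)·0.000) / (9) = 1.222
  β = (4 - (4)·1.222 - (1)·0.000) / (7) = -0.127
  γ = (-3 - (4)·1.222 - (-1)·-0.127) / (7) = -1.145
Iteration 2:
  α = (11 - (4)·-0.127 - (4)·-1.145) / (9) = 1.788
  β = (4 - (4)·1.788 - (1)·-1.145) / (7) = -0.287
  γ = (-3 - (4)·1.788 - (-1)·-0.287) / (7) = -1.491
Iteration 3:
  α = (11 - (4)·-0.287 - (4)·-1.491) / (9) = 2.012
  β = (4 - (4)·2.012 - (1)·-1.491) / (7) = -0.365
  γ = (-3 - (4)·2.012 - (-1)·-0.365) / (7) = -1.630
Change: (0.224, -0.078, -0.139) → max |·| = 0.224

0.224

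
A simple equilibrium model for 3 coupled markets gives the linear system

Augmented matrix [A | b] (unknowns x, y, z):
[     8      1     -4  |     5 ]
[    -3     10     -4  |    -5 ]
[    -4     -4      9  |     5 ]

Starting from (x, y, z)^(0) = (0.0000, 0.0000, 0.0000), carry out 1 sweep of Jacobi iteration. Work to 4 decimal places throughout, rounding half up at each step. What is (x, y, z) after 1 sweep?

(0.6250, -0.5000, 0.5556)

Iteration 1:
  x = (5 - (1)·0.0000 - (-4)·0.0000) / (8) = 0.6250
  y = (-5 - (-3)·0.0000 - (-4)·0.0000) / (10) = -0.5000
  z = (5 - (-4)·0.0000 - (-4)·0.0000) / (9) = 0.5556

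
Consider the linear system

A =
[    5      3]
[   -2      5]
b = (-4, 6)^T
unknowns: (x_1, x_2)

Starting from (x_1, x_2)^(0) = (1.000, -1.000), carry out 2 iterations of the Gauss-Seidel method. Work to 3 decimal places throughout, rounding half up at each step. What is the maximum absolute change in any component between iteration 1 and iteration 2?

1.272

Iteration 1:
  x_1 = (-4 - (3)·-1.000) / (5) = -0.200
  x_2 = (6 - (-2)·-0.200) / (5) = 1.120
Iteration 2:
  x_1 = (-4 - (3)·1.120) / (5) = -1.472
  x_2 = (6 - (-2)·-1.472) / (5) = 0.611
Change: (-1.272, -0.509) → max |·| = 1.272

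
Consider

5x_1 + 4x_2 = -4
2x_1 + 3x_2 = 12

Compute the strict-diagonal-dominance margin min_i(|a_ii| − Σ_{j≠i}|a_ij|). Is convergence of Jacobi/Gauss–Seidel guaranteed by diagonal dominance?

row 1: |5| − (4) = 1
row 2: |3| − (2) = 1
minimum over rows = 1 → strictly diagonally dominant (convergence guaranteed)

1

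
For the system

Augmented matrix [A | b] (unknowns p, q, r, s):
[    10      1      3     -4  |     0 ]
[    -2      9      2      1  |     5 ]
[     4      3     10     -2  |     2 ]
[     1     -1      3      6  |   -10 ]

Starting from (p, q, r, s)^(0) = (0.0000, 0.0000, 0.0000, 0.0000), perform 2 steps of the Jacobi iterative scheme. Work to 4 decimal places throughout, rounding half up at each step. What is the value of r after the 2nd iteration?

-0.3000

Iteration 1:
  p = (0 - (1)·0.0000 - (3)·0.0000 - (-4)·0.0000) / (10) = 0.0000
  q = (5 - (-2)·0.0000 - (2)·0.0000 - (1)·0.0000) / (9) = 0.5556
  r = (2 - (4)·0.0000 - (3)·0.0000 - (-2)·0.0000) / (10) = 0.2000
  s = (-10 - (1)·0.0000 - (-1)·0.0000 - (3)·0.0000) / (6) = -1.6667
Iteration 2:
  p = (0 - (1)·0.5556 - (3)·0.2000 - (-4)·-1.6667) / (10) = -0.7822
  q = (5 - (-2)·0.0000 - (2)·0.2000 - (1)·-1.6667) / (9) = 0.6963
  r = (2 - (4)·0.0000 - (3)·0.5556 - (-2)·-1.6667) / (10) = -0.3000
  s = (-10 - (1)·0.0000 - (-1)·0.5556 - (3)·0.2000) / (6) = -1.6741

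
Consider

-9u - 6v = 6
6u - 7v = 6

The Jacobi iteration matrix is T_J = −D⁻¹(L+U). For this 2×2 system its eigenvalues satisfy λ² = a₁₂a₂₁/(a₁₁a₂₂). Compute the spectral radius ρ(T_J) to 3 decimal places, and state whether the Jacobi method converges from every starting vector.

a₁₂a₂₁/(a₁₁a₂₂) = (-6)·(6) / ((-9)·(-7)) = -0.571429
ρ = √|-0.571429| = √0.571429 = 0.756
ρ < 1, so Jacobi converges

0.756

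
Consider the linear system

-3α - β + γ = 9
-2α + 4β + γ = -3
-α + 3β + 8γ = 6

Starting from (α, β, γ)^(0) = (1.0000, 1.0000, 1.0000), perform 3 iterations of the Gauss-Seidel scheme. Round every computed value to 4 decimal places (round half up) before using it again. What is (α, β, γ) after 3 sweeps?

Iteration 1:
  α = (9 - (-1)·1.0000 - (1)·1.0000) / (-3) = -3.0000
  β = (-3 - (-2)·-3.0000 - (1)·1.0000) / (4) = -2.5000
  γ = (6 - (-1)·-3.0000 - (3)·-2.5000) / (8) = 1.3125
Iteration 2:
  α = (9 - (-1)·-2.5000 - (1)·1.3125) / (-3) = -1.7292
  β = (-3 - (-2)·-1.7292 - (1)·1.3125) / (4) = -1.9427
  γ = (6 - (-1)·-1.7292 - (3)·-1.9427) / (8) = 1.2624
Iteration 3:
  α = (9 - (-1)·-1.9427 - (1)·1.2624) / (-3) = -1.9316
  β = (-3 - (-2)·-1.9316 - (1)·1.2624) / (4) = -2.0314
  γ = (6 - (-1)·-1.9316 - (3)·-2.0314) / (8) = 1.2703

(-1.9316, -2.0314, 1.2703)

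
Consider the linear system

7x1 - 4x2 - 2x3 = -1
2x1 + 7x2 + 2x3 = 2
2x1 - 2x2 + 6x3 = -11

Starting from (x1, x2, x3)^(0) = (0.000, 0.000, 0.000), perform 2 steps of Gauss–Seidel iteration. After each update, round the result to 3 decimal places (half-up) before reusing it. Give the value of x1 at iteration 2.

Iteration 1:
  x1 = (-1 - (-4)·0.000 - (-2)·0.000) / (7) = -0.143
  x2 = (2 - (2)·-0.143 - (2)·0.000) / (7) = 0.327
  x3 = (-11 - (2)·-0.143 - (-2)·0.327) / (6) = -1.677
Iteration 2:
  x1 = (-1 - (-4)·0.327 - (-2)·-1.677) / (7) = -0.435
  x2 = (2 - (2)·-0.435 - (2)·-1.677) / (7) = 0.889
  x3 = (-11 - (2)·-0.435 - (-2)·0.889) / (6) = -1.392

-0.435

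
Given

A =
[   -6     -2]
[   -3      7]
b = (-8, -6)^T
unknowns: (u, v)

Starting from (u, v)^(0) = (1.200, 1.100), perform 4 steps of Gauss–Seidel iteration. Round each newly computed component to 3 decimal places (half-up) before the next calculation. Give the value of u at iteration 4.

Iteration 1:
  u = (-8 - (-2)·1.100) / (-6) = 0.967
  v = (-6 - (-3)·0.967) / (7) = -0.443
Iteration 2:
  u = (-8 - (-2)·-0.443) / (-6) = 1.481
  v = (-6 - (-3)·1.481) / (7) = -0.222
Iteration 3:
  u = (-8 - (-2)·-0.222) / (-6) = 1.407
  v = (-6 - (-3)·1.407) / (7) = -0.254
Iteration 4:
  u = (-8 - (-2)·-0.254) / (-6) = 1.418
  v = (-6 - (-3)·1.418) / (7) = -0.249

1.418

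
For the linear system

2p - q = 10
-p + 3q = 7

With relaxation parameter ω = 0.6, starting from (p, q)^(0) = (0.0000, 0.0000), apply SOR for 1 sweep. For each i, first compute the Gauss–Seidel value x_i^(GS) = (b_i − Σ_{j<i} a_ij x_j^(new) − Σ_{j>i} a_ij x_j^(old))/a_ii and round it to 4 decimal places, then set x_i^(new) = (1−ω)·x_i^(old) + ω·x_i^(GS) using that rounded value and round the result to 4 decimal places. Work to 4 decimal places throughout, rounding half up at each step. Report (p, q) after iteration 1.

(3.0000, 2.0000)

Iteration 1:
  p: GS value = (10 - (-1)·0.0000) / (2) = 5.0000;  p ← (1−ω)·0.0000 + ω·5.0000 = 3.0000
  q: GS value = (7 - (-1)·3.0000) / (3) = 3.3333;  q ← (1−ω)·0.0000 + ω·3.3333 = 2.0000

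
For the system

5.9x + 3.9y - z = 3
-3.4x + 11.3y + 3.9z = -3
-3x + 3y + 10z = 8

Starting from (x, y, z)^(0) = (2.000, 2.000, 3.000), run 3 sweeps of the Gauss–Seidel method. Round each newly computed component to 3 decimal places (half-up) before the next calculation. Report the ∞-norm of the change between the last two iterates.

Iteration 1:
  x = (3 - (3.9)·2.000 - (-1)·3.000) / (5.9) = -0.305
  y = (-3 - (-3.4)·-0.305 - (3.9)·3.000) / (11.3) = -1.393
  z = (8 - (-3)·-0.305 - (3)·-1.393) / (10) = 1.126
Iteration 2:
  x = (3 - (3.9)·-1.393 - (-1)·1.126) / (5.9) = 1.620
  y = (-3 - (-3.4)·1.620 - (3.9)·1.126) / (11.3) = -0.167
  z = (8 - (-3)·1.620 - (3)·-0.167) / (10) = 1.336
Iteration 3:
  x = (3 - (3.9)·-0.167 - (-1)·1.336) / (5.9) = 0.845
  y = (-3 - (-3.4)·0.845 - (3.9)·1.336) / (11.3) = -0.472
  z = (8 - (-3)·0.845 - (3)·-0.472) / (10) = 1.195
Change: (-0.775, -0.305, -0.141) → max |·| = 0.775

0.775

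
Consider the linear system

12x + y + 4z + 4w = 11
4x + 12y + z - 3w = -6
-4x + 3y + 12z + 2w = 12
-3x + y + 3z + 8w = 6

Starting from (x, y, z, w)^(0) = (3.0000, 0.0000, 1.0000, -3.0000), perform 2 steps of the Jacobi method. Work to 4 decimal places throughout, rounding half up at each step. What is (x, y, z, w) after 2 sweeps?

(-0.2222, -0.8611, 1.8611, 0.6979)

Iteration 1:
  x = (11 - (1)·0.0000 - (4)·1.0000 - (4)·-3.0000) / (12) = 1.5833
  y = (-6 - (4)·3.0000 - (1)·1.0000 - (-3)·-3.0000) / (12) = -2.3333
  z = (12 - (-4)·3.0000 - (3)·0.0000 - (2)·-3.0000) / (12) = 2.5000
  w = (6 - (-3)·3.0000 - (1)·0.0000 - (3)·1.0000) / (8) = 1.5000
Iteration 2:
  x = (11 - (1)·-2.3333 - (4)·2.5000 - (4)·1.5000) / (12) = -0.2222
  y = (-6 - (4)·1.5833 - (1)·2.5000 - (-3)·1.5000) / (12) = -0.8611
  z = (12 - (-4)·1.5833 - (3)·-2.3333 - (2)·1.5000) / (12) = 1.8611
  w = (6 - (-3)·1.5833 - (1)·-2.3333 - (3)·2.5000) / (8) = 0.6979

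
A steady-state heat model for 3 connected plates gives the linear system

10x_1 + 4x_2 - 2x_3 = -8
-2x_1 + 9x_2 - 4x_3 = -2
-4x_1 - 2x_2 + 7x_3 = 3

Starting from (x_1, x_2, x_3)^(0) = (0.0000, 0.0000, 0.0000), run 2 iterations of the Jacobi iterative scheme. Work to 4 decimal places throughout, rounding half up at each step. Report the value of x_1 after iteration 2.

-0.6254

Iteration 1:
  x_1 = (-8 - (4)·0.0000 - (-2)·0.0000) / (10) = -0.8000
  x_2 = (-2 - (-2)·0.0000 - (-4)·0.0000) / (9) = -0.2222
  x_3 = (3 - (-4)·0.0000 - (-2)·0.0000) / (7) = 0.4286
Iteration 2:
  x_1 = (-8 - (4)·-0.2222 - (-2)·0.4286) / (10) = -0.6254
  x_2 = (-2 - (-2)·-0.8000 - (-4)·0.4286) / (9) = -0.2095
  x_3 = (3 - (-4)·-0.8000 - (-2)·-0.2222) / (7) = -0.0921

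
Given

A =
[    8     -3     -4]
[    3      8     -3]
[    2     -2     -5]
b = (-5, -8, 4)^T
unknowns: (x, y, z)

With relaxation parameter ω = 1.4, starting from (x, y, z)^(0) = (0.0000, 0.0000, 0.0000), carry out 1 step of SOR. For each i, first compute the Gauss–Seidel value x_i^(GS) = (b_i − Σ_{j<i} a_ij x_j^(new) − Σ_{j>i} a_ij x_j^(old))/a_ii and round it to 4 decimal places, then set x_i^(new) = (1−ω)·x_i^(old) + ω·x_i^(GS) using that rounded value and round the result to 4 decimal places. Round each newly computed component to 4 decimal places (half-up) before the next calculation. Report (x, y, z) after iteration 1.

(-0.8750, -0.9407, -1.0832)

Iteration 1:
  x: GS value = (-5 - (-3)·0.0000 - (-4)·0.0000) / (8) = -0.6250;  x ← (1−ω)·0.0000 + ω·-0.6250 = -0.8750
  y: GS value = (-8 - (3)·-0.8750 - (-3)·0.0000) / (8) = -0.6719;  y ← (1−ω)·0.0000 + ω·-0.6719 = -0.9407
  z: GS value = (4 - (2)·-0.8750 - (-2)·-0.9407) / (-5) = -0.7737;  z ← (1−ω)·0.0000 + ω·-0.7737 = -1.0832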